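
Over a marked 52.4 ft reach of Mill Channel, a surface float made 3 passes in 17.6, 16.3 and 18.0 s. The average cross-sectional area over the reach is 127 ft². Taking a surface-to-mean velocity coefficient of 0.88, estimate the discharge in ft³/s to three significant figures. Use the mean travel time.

t̄ = (17.6 + 16.3 + 18.0) / 3 = 17.3 s
v_surface = L / t̄ = 52.4 / 17.3 = 3.029 ft/s
v_mean = 0.88 × 3.029 = 2.665 ft/s
Q = A × v_mean = 127 × 2.665 = 338.5 ft³/s

339 ft³/s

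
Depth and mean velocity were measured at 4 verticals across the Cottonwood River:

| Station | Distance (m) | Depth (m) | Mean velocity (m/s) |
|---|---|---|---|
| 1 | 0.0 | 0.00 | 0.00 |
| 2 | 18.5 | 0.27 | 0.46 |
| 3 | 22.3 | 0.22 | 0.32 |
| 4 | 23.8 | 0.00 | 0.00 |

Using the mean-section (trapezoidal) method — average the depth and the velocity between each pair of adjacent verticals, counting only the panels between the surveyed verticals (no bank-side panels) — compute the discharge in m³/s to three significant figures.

Panel 1-2: Δb = 18.5 m, d̄ = (0.00+0.27)/2 = 0.135, v̄ = (0.00+0.46)/2 = 0.23 → q = 18.5×0.135×0.23 = 0.5744 m³/s
Panel 2-3: Δb = 3.8 m, d̄ = (0.27+0.22)/2 = 0.245, v̄ = (0.46+0.32)/2 = 0.39 → q = 3.8×0.245×0.39 = 0.3631 m³/s
Panel 3-4: Δb = 1.5 m, d̄ = (0.22+0.00)/2 = 0.11, v̄ = (0.32+0.00)/2 = 0.16 → q = 1.5×0.11×0.16 = 0.02640 m³/s
Q = Σ q = 0.9639 m³/s

0.964 m³/s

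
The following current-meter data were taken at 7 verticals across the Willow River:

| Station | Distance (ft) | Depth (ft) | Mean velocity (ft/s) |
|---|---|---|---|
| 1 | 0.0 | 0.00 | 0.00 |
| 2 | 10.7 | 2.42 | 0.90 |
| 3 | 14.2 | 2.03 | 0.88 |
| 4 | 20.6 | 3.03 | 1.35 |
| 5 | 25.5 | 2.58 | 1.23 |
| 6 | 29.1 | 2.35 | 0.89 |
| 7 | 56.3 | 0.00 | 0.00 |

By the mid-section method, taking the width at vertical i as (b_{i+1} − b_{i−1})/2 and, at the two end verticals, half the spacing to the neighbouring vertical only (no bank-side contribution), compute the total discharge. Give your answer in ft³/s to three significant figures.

w_2 = (14.2 − 0.0)/2 = 7.1 ft; q_2 = 0.90 × 2.42 × 7.1 = 15.46 ft³/s
w_3 = (20.6 − 10.7)/2 = 4.95 ft; q_3 = 0.88 × 2.03 × 4.95 = 8.843 ft³/s
w_4 = (25.5 − 14.2)/2 = 5.65 ft; q_4 = 1.35 × 3.03 × 5.65 = 23.11 ft³/s
w_5 = (29.1 − 20.6)/2 = 4.25 ft; q_5 = 1.23 × 2.58 × 4.25 = 13.49 ft³/s
w_6 = (56.3 − 25.5)/2 = 15.4 ft; q_6 = 0.89 × 2.35 × 15.4 = 32.21 ft³/s
Stations 1, 7 contribute zero (depth or velocity is 0).
Q = Σ qᵢ = 93.11 ft³/s

93.1 ft³/s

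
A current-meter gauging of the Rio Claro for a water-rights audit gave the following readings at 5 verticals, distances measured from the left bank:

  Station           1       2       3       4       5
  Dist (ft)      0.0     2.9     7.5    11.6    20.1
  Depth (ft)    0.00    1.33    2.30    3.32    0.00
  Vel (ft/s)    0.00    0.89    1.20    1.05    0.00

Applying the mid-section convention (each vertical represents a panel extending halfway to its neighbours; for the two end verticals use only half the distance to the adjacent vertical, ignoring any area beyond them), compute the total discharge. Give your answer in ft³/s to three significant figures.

w_2 = (7.5 − 0.0)/2 = 3.75 ft; q_2 = 0.89 × 1.33 × 3.75 = 4.439 ft³/s
w_3 = (11.6 − 2.9)/2 = 4.35 ft; q_3 = 1.20 × 2.30 × 4.35 = 12.01 ft³/s
w_4 = (20.1 − 7.5)/2 = 6.3 ft; q_4 = 1.05 × 3.32 × 6.3 = 21.96 ft³/s
Stations 1, 5 contribute zero (depth or velocity is 0).
Q = Σ qᵢ = 38.41 ft³/s

38.4 ft³/s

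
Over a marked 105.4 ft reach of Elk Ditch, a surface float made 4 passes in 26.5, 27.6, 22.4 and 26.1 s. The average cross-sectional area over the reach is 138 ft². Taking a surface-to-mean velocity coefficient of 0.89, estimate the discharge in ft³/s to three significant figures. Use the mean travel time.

t̄ = (26.5 + 27.6 + 22.4 + 26.1) / 4 = 25.65 s
v_surface = L / t̄ = 105.4 / 25.65 = 4.109 ft/s
v_mean = 0.89 × 4.109 = 3.657 ft/s
Q = A × v_mean = 138 × 3.657 = 504.7 ft³/s

505 ft³/s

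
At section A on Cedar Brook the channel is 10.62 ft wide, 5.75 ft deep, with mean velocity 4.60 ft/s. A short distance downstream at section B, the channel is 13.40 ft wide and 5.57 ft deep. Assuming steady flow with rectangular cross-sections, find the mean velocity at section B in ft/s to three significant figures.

3.76 ft/s

Q = A₁V₁ = (10.62×5.75) × 4.60 = 280.9 ft³/s
A₂ = 13.40 × 5.57 = 74.64 ft²
V₂ = Q/A₂ = 280.9/74.64 = 3.763 ft/s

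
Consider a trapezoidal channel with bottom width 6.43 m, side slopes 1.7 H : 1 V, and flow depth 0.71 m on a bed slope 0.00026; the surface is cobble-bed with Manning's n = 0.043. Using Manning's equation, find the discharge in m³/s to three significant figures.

A = (b + z·y)·y = (6.43 + 1.7×0.71)×0.71 = 5.422 m²
P = b + 2y√(1+z²) = 6.43 + 2×0.71×√(1+1.7²) = 9.231 m
R = A/P = 5.422/9.231 = 0.5874 m
Q = (1/n)·A·R^(2/3)·S^(1/2) = (1/0.043) × 5.422 × 0.5874^(2/3) × 0.00026^(1/2) = 1.426 m³/s

1.43 m³/s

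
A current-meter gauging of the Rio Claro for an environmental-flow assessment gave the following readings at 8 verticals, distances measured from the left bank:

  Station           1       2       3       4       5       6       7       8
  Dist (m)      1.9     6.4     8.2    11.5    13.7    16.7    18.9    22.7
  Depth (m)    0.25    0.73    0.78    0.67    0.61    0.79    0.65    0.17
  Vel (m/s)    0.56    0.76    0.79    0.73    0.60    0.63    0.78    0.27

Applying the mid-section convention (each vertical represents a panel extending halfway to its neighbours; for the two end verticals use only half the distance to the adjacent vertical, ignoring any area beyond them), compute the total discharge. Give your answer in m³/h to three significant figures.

31800 m³/h

w_1 = (6.4 − 1.9)/2 = 2.25 m; q_1 = 0.56 × 0.25 × 2.25 = 0.3150 m³/s
w_2 = (8.2 − 1.9)/2 = 3.15 m; q_2 = 0.76 × 0.73 × 3.15 = 1.748 m³/s
w_3 = (11.5 − 6.4)/2 = 2.55 m; q_3 = 0.79 × 0.78 × 2.55 = 1.571 m³/s
w_4 = (13.7 − 8.2)/2 = 2.75 m; q_4 = 0.73 × 0.67 × 2.75 = 1.345 m³/s
w_5 = (16.7 − 11.5)/2 = 2.6 m; q_5 = 0.60 × 0.61 × 2.6 = 0.9516 m³/s
w_6 = (18.9 − 13.7)/2 = 2.6 m; q_6 = 0.63 × 0.79 × 2.6 = 1.294 m³/s
w_7 = (22.7 − 16.7)/2 = 3 m; q_7 = 0.78 × 0.65 × 3 = 1.521 m³/s
w_8 = (22.7 − 18.9)/2 = 1.9 m; q_8 = 0.27 × 0.17 × 1.9 = 0.08721 m³/s
Q = Σ qᵢ = 8.833 m³/s
= 8.833 × 3600 = 31800 m³/h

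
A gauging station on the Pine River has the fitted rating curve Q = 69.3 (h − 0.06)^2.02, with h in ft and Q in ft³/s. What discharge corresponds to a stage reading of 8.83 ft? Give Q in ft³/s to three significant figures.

Q = 69.3 × (8.83 − 0.06)^2.02 = 69.3 × 8.77^2.02 = 5567 ft³/s

5570 ft³/s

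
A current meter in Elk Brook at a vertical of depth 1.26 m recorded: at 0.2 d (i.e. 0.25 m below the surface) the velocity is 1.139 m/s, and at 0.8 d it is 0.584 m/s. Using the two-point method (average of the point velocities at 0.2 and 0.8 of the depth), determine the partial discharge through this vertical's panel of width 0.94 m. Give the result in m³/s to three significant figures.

1.02 m³/s

v̄ = (1.139 + 0.584) / 2 = 0.8615 m/s
q = v̄ × d × w = 0.8615 × 1.26 × 0.94 = 1.020 m³/s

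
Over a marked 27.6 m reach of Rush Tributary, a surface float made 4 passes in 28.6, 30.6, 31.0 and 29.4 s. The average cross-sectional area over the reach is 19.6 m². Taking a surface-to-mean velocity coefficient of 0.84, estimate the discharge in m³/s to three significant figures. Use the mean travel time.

t̄ = (28.6 + 30.6 + 31.0 + 29.4) / 4 = 29.9 s
v_surface = L / t̄ = 27.6 / 29.9 = 0.9231 m/s
v_mean = 0.84 × 0.9231 = 0.7754 m/s
Q = A × v_mean = 19.6 × 0.7754 = 15.20 m³/s

15.2 m³/s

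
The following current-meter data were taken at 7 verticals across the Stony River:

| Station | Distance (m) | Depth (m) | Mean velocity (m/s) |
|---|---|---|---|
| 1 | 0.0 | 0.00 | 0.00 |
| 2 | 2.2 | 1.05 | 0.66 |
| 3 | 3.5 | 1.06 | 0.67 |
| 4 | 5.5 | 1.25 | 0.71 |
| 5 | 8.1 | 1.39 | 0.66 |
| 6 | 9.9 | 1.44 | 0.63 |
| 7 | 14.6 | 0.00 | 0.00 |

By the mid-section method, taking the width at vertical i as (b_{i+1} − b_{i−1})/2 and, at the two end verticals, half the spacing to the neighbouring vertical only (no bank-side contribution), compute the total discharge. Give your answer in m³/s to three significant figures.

9.39 m³/s

w_2 = (3.5 − 0.0)/2 = 1.75 m; q_2 = 0.66 × 1.05 × 1.75 = 1.213 m³/s
w_3 = (5.5 − 2.2)/2 = 1.65 m; q_3 = 0.67 × 1.06 × 1.65 = 1.172 m³/s
w_4 = (8.1 − 3.5)/2 = 2.3 m; q_4 = 0.71 × 1.25 × 2.3 = 2.041 m³/s
w_5 = (9.9 − 5.5)/2 = 2.2 m; q_5 = 0.66 × 1.39 × 2.2 = 2.018 m³/s
w_6 = (14.6 − 8.1)/2 = 3.25 m; q_6 = 0.63 × 1.44 × 3.25 = 2.948 m³/s
Stations 1, 7 contribute zero (depth or velocity is 0).
Q = Σ qᵢ = 9.393 m³/s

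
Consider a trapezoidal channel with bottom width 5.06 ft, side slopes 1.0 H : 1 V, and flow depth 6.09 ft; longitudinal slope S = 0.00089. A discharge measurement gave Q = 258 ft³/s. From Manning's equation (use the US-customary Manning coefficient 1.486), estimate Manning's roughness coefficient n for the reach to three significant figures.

A = (b + z·y)·y = (5.06 + 1.0×6.09)×6.09 = 67.90 ft²
P = b + 2y√(1+z²) = 5.06 + 2×6.09×√(1+1.0²) = 22.29 ft
R = A/P = 67.90/22.29 = 3.047 ft
n = (1.486/Q)·A·R^(2/3)·S^(1/2) = (1.486/258) × 67.90 × 2.102 × 0.02983 = 0.02452

0.0245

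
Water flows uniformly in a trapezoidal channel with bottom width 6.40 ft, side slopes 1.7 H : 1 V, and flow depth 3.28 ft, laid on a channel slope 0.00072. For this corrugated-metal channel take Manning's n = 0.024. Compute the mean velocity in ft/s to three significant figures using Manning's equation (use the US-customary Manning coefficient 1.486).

A = (b + z·y)·y = (6.40 + 1.7×3.28)×3.28 = 39.28 ft²
P = b + 2y√(1+z²) = 6.40 + 2×3.28×√(1+1.7²) = 19.34 ft
R = A/P = 39.28/19.34 = 2.031 ft
Q = (1.486/n)·A·R^(2/3)·S^(1/2) = (1.486/0.024) × 39.28 × 2.031^(2/3) × 0.00072^(1/2) = 104.7 ft³/s
V = Q/A = 104.7/39.28 = 2.665 ft/s

2.66 ft/s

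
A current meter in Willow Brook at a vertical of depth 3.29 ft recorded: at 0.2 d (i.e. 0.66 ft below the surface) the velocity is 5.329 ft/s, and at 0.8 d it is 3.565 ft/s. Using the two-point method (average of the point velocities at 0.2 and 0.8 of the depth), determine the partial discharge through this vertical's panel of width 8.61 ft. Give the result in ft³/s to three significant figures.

126 ft³/s

v̄ = (5.329 + 3.565) / 2 = 4.447 ft/s
q = v̄ × d × w = 4.447 × 3.29 × 8.61 = 126.0 ft³/s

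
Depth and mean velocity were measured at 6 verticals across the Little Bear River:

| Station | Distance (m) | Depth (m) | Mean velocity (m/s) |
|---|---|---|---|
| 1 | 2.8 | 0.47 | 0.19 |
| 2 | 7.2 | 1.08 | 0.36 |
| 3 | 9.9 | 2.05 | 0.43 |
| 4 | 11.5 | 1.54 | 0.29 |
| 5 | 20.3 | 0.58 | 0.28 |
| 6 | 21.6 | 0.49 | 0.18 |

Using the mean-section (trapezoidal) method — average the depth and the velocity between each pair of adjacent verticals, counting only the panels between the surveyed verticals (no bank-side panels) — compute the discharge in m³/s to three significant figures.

6.46 m³/s

Panel 1-2: Δb = 4.4 m, d̄ = (0.47+1.08)/2 = 0.775, v̄ = (0.19+0.36)/2 = 0.275 → q = 4.4×0.775×0.275 = 0.9378 m³/s
Panel 2-3: Δb = 2.7 m, d̄ = (1.08+2.05)/2 = 1.565, v̄ = (0.36+0.43)/2 = 0.395 → q = 2.7×1.565×0.395 = 1.669 m³/s
Panel 3-4: Δb = 1.6 m, d̄ = (2.05+1.54)/2 = 1.795, v̄ = (0.43+0.29)/2 = 0.36 → q = 1.6×1.795×0.36 = 1.034 m³/s
Panel 4-5: Δb = 8.8 m, d̄ = (1.54+0.58)/2 = 1.06, v̄ = (0.29+0.28)/2 = 0.285 → q = 8.8×1.06×0.285 = 2.658 m³/s
Panel 5-6: Δb = 1.3 m, d̄ = (0.58+0.49)/2 = 0.535, v̄ = (0.28+0.18)/2 = 0.23 → q = 1.3×0.535×0.23 = 0.1600 m³/s
Q = Σ q = 6.459 m³/s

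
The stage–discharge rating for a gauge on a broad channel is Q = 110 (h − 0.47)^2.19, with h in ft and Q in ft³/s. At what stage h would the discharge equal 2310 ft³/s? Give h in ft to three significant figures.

4.49 ft

h − h₀ = (Q/C)^(1/b) = (2310/110)^(1/2.19) = 4.016 ft
h = 0.47 + 4.016 = 4.486 ft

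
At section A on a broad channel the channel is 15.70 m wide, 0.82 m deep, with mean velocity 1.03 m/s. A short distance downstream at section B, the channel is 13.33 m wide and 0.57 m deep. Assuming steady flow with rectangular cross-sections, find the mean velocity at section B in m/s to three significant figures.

1.75 m/s

Q = A₁V₁ = (15.70×0.82) × 1.03 = 13.26 m³/s
A₂ = 13.33 × 0.57 = 7.598 m²
V₂ = Q/A₂ = 13.26/7.598 = 1.745 m/s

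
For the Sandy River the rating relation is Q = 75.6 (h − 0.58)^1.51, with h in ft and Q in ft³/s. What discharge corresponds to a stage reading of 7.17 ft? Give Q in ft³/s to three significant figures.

Q = 75.6 × (7.17 − 0.58)^1.51 = 75.6 × 6.59^1.51 = 1303 ft³/s

1300 ft³/s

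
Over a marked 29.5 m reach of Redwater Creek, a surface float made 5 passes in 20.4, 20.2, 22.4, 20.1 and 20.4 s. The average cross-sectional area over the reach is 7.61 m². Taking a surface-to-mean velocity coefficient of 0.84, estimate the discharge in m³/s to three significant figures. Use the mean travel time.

9.11 m³/s

t̄ = (20.4 + 20.2 + 22.4 + 20.1 + 20.4) / 5 = 20.7 s
v_surface = L / t̄ = 29.5 / 20.7 = 1.425 m/s
v_mean = 0.84 × 1.425 = 1.197 m/s
Q = A × v_mean = 7.61 × 1.197 = 9.110 m³/s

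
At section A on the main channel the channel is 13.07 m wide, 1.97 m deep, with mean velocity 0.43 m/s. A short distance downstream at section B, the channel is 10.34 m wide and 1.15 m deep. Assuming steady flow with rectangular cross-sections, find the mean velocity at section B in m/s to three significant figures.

0.931 m/s

Q = A₁V₁ = (13.07×1.97) × 0.43 = 11.07 m³/s
A₂ = 10.34 × 1.15 = 11.89 m²
V₂ = Q/A₂ = 11.07/11.89 = 0.9311 m/s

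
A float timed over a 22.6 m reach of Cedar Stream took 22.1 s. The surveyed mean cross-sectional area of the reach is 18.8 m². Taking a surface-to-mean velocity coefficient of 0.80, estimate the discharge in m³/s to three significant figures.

v_surface = L / t̄ = 22.6 / 22.1 = 1.023 m/s
v_mean = 0.80 × 1.023 = 0.8181 m/s
Q = A × v_mean = 18.8 × 0.8181 = 15.38 m³/s

15.4 m³/s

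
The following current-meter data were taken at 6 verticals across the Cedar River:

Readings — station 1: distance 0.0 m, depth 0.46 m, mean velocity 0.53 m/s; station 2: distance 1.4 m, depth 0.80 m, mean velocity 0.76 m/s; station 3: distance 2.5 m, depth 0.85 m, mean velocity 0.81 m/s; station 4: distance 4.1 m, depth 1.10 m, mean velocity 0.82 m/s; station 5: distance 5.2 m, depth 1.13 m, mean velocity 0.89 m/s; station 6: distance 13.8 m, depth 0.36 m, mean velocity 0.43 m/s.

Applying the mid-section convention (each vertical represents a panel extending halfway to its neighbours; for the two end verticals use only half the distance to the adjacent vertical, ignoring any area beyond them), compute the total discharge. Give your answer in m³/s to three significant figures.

w_1 = (1.4 − 0.0)/2 = 0.7 m; q_1 = 0.53 × 0.46 × 0.7 = 0.1707 m³/s
w_2 = (2.5 − 0.0)/2 = 1.25 m; q_2 = 0.76 × 0.80 × 1.25 = 0.7600 m³/s
w_3 = (4.1 − 1.4)/2 = 1.35 m; q_3 = 0.81 × 0.85 × 1.35 = 0.9295 m³/s
w_4 = (5.2 − 2.5)/2 = 1.35 m; q_4 = 0.82 × 1.10 × 1.35 = 1.218 m³/s
w_5 = (13.8 − 4.1)/2 = 4.85 m; q_5 = 0.89 × 1.13 × 4.85 = 4.878 m³/s
w_6 = (13.8 − 5.2)/2 = 4.3 m; q_6 = 0.43 × 0.36 × 4.3 = 0.6656 m³/s
Q = Σ qᵢ = 8.621 m³/s

8.62 m³/s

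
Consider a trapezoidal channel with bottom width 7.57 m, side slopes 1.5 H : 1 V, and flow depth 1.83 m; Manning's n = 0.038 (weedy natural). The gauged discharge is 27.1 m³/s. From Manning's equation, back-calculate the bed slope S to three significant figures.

A = (b + z·y)·y = (7.57 + 1.5×1.83)×1.83 = 18.88 m²
P = b + 2y√(1+z²) = 7.57 + 2×1.83×√(1+1.5²) = 14.17 m
R = A/P = 18.88/14.17 = 1.332 m
S = (Q·n / (1·A·R^(2/3)))² = (27.1×0.038 / (1×18.88×1.211))² = 0.002030

0.00203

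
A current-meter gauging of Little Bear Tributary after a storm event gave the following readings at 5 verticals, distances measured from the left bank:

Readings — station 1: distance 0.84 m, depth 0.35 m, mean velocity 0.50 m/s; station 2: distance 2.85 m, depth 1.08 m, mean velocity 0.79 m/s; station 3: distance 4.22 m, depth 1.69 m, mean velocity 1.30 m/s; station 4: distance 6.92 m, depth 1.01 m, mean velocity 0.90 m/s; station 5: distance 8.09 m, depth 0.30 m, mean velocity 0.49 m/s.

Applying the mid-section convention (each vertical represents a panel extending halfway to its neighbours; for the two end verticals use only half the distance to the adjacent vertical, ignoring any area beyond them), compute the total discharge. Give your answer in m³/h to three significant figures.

28600 m³/h

w_1 = (2.85 − 0.84)/2 = 1.005 m; q_1 = 0.50 × 0.35 × 1.005 = 0.1759 m³/s
w_2 = (4.22 − 0.84)/2 = 1.69 m; q_2 = 0.79 × 1.08 × 1.69 = 1.442 m³/s
w_3 = (6.92 − 2.85)/2 = 2.035 m; q_3 = 1.30 × 1.69 × 2.035 = 4.471 m³/s
w_4 = (8.09 − 4.22)/2 = 1.935 m; q_4 = 0.90 × 1.01 × 1.935 = 1.759 m³/s
w_5 = (8.09 − 6.92)/2 = 0.585 m; q_5 = 0.49 × 0.30 × 0.585 = 0.08600 m³/s
Q = Σ qᵢ = 7.934 m³/s
= 7.934 × 3600 = 28560 m³/h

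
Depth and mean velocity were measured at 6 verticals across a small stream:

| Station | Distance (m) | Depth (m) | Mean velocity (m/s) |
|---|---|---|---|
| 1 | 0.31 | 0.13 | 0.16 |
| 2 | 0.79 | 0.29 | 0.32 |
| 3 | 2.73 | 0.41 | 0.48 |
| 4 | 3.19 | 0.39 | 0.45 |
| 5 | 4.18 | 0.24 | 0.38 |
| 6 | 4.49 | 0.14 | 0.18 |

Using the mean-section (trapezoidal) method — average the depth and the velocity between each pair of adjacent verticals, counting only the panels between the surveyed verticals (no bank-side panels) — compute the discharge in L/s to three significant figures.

Panel 1-2: Δb = 0.48 m, d̄ = (0.13+0.29)/2 = 0.21, v̄ = (0.16+0.32)/2 = 0.24 → q = 0.48×0.21×0.24 = 0.02419 m³/s
Panel 2-3: Δb = 1.94 m, d̄ = (0.29+0.41)/2 = 0.35, v̄ = (0.32+0.48)/2 = 0.4 → q = 1.94×0.35×0.4 = 0.2716 m³/s
Panel 3-4: Δb = 0.46 m, d̄ = (0.41+0.39)/2 = 0.4, v̄ = (0.48+0.45)/2 = 0.465 → q = 0.46×0.4×0.465 = 0.08556 m³/s
Panel 4-5: Δb = 0.99 m, d̄ = (0.39+0.24)/2 = 0.315, v̄ = (0.45+0.38)/2 = 0.415 → q = 0.99×0.315×0.415 = 0.1294 m³/s
Panel 5-6: Δb = 0.31 m, d̄ = (0.24+0.14)/2 = 0.19, v̄ = (0.38+0.18)/2 = 0.28 → q = 0.31×0.19×0.28 = 0.01649 m³/s
Q = Σ q = 0.5273 m³/s
= 0.5273 × 1000 = 527.3 L/s

527 L/s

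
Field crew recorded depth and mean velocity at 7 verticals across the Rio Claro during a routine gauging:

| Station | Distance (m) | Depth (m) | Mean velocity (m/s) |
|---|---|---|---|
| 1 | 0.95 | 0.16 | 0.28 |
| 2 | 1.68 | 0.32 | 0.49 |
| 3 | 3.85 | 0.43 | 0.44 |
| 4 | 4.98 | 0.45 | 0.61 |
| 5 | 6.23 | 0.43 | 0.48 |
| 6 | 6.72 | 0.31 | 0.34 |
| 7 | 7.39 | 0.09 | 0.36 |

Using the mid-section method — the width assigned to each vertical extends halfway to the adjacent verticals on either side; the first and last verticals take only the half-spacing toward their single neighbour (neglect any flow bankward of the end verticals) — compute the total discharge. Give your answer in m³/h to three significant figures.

w_1 = (1.68 − 0.95)/2 = 0.365 m; q_1 = 0.28 × 0.16 × 0.365 = 0.01635 m³/s
w_2 = (3.85 − 0.95)/2 = 1.45 m; q_2 = 0.49 × 0.32 × 1.45 = 0.2274 m³/s
w_3 = (4.98 − 1.68)/2 = 1.65 m; q_3 = 0.44 × 0.43 × 1.65 = 0.3122 m³/s
w_4 = (6.23 − 3.85)/2 = 1.19 m; q_4 = 0.61 × 0.45 × 1.19 = 0.3267 m³/s
w_5 = (6.72 − 4.98)/2 = 0.87 m; q_5 = 0.48 × 0.43 × 0.87 = 0.1796 m³/s
w_6 = (7.39 − 6.23)/2 = 0.58 m; q_6 = 0.34 × 0.31 × 0.58 = 0.06113 m³/s
w_7 = (7.39 − 6.72)/2 = 0.335 m; q_7 = 0.36 × 0.09 × 0.335 = 0.01085 m³/s
Q = Σ qᵢ = 1.134 m³/s
= 1.134 × 3600 = 4083 m³/h

4080 m³/h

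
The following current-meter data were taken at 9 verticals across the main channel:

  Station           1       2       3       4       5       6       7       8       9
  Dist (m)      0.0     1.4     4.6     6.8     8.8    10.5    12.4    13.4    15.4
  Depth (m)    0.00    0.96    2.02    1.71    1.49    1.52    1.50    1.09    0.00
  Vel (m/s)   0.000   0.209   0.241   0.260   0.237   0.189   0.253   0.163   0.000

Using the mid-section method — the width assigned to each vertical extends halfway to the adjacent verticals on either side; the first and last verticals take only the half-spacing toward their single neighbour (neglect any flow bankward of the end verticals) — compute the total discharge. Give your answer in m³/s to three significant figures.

4.70 m³/s

w_2 = (4.6 − 0.0)/2 = 2.3 m; q_2 = 0.209 × 0.96 × 2.3 = 0.4615 m³/s
w_3 = (6.8 − 1.4)/2 = 2.7 m; q_3 = 0.241 × 2.02 × 2.7 = 1.314 m³/s
w_4 = (8.8 − 4.6)/2 = 2.1 m; q_4 = 0.260 × 1.71 × 2.1 = 0.9337 m³/s
w_5 = (10.5 − 6.8)/2 = 1.85 m; q_5 = 0.237 × 1.49 × 1.85 = 0.6533 m³/s
w_6 = (12.4 − 8.8)/2 = 1.8 m; q_6 = 0.189 × 1.52 × 1.8 = 0.5171 m³/s
w_7 = (13.4 − 10.5)/2 = 1.45 m; q_7 = 0.253 × 1.50 × 1.45 = 0.5503 m³/s
w_8 = (15.4 − 12.4)/2 = 1.5 m; q_8 = 0.163 × 1.09 × 1.5 = 0.2665 m³/s
Stations 1, 9 contribute zero (depth or velocity is 0).
Q = Σ qᵢ = 4.697 m³/s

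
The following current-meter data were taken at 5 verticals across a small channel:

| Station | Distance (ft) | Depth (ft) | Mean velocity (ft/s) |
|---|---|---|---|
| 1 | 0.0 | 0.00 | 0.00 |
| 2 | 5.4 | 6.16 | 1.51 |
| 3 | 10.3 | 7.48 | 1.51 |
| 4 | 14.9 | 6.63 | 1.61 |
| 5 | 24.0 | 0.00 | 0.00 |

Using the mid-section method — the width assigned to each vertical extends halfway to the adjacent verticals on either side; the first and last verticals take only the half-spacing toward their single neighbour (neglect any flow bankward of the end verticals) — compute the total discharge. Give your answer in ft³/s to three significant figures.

175 ft³/s

w_2 = (10.3 − 0.0)/2 = 5.15 ft; q_2 = 1.51 × 6.16 × 5.15 = 47.90 ft³/s
w_3 = (14.9 − 5.4)/2 = 4.75 ft; q_3 = 1.51 × 7.48 × 4.75 = 53.65 ft³/s
w_4 = (24.0 − 10.3)/2 = 6.85 ft; q_4 = 1.61 × 6.63 × 6.85 = 73.12 ft³/s
Stations 1, 5 contribute zero (depth or velocity is 0).
Q = Σ qᵢ = 174.7 ft³/s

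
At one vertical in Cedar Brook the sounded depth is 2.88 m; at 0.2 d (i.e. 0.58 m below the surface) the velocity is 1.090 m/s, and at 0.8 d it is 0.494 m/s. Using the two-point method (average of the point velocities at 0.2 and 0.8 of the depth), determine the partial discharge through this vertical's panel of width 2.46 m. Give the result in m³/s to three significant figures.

5.61 m³/s

v̄ = (1.090 + 0.494) / 2 = 0.7920 m/s
q = v̄ × d × w = 0.7920 × 2.88 × 2.46 = 5.611 m³/s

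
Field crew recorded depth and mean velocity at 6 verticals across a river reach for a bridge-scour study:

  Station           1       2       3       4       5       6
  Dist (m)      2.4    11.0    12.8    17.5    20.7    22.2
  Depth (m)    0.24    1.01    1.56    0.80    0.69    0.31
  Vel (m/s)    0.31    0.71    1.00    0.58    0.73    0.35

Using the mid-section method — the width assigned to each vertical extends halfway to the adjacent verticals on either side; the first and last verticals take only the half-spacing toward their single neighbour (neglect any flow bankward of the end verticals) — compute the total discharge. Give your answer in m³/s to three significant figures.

12.2 m³/s

w_1 = (11.0 − 2.4)/2 = 4.3 m; q_1 = 0.31 × 0.24 × 4.3 = 0.3199 m³/s
w_2 = (12.8 − 2.4)/2 = 5.2 m; q_2 = 0.71 × 1.01 × 5.2 = 3.729 m³/s
w_3 = (17.5 − 11.0)/2 = 3.25 m; q_3 = 1.00 × 1.56 × 3.25 = 5.070 m³/s
w_4 = (20.7 − 12.8)/2 = 3.95 m; q_4 = 0.58 × 0.80 × 3.95 = 1.833 m³/s
w_5 = (22.2 − 17.5)/2 = 2.35 m; q_5 = 0.73 × 0.69 × 2.35 = 1.184 m³/s
w_6 = (22.2 − 20.7)/2 = 0.75 m; q_6 = 0.35 × 0.31 × 0.75 = 0.08138 m³/s
Q = Σ qᵢ = 12.22 m³/s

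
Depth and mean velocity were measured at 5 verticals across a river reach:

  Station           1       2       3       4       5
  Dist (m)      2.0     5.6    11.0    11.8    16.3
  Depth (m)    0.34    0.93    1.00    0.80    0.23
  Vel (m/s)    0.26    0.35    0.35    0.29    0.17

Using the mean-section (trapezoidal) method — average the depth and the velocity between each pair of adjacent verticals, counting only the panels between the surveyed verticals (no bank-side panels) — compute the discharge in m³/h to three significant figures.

Panel 1-2: Δb = 3.6 m, d̄ = (0.34+0.93)/2 = 0.635, v̄ = (0.26+0.35)/2 = 0.305 → q = 3.6×0.635×0.305 = 0.6972 m³/s
Panel 2-3: Δb = 5.4 m, d̄ = (0.93+1.00)/2 = 0.965, v̄ = (0.35+0.35)/2 = 0.35 → q = 5.4×0.965×0.35 = 1.824 m³/s
Panel 3-4: Δb = 0.8 m, d̄ = (1.00+0.80)/2 = 0.9, v̄ = (0.35+0.29)/2 = 0.32 → q = 0.8×0.9×0.32 = 0.2304 m³/s
Panel 4-5: Δb = 4.5 m, d̄ = (0.80+0.23)/2 = 0.515, v̄ = (0.29+0.17)/2 = 0.23 → q = 4.5×0.515×0.23 = 0.5330 m³/s
Q = Σ q = 3.285 m³/s
= 3.285 × 3600 = 11820 m³/h

11800 m³/h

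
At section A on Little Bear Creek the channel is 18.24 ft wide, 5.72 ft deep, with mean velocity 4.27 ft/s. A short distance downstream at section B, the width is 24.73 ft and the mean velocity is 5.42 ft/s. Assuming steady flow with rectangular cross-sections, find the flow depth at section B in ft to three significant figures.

3.32 ft

Q = A₁V₁ = (18.24×5.72) × 4.27 = 445.5 ft³/s
d₂ = Q/(b₂ V₂) = 445.5/(24.73×5.42) = 3.324 ft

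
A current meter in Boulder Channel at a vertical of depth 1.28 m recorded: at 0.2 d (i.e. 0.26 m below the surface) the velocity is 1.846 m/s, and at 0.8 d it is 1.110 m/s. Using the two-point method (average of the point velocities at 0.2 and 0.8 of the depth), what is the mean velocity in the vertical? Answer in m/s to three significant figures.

v̄ = (1.846 + 1.110) / 2 = 1.478 m/s

1.48 m/s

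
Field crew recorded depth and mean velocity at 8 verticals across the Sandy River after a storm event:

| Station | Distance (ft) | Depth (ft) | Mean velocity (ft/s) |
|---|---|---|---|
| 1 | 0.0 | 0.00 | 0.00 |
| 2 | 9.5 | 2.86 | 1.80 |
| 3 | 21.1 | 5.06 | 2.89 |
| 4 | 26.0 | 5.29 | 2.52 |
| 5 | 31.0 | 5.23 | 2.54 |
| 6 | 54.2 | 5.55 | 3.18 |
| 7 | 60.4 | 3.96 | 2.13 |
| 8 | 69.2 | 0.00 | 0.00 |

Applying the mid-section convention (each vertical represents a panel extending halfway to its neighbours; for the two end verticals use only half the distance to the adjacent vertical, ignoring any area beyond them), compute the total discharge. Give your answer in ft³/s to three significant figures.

w_2 = (21.1 − 0.0)/2 = 10.55 ft; q_2 = 1.80 × 2.86 × 10.55 = 54.31 ft³/s
w_3 = (26.0 − 9.5)/2 = 8.25 ft; q_3 = 2.89 × 5.06 × 8.25 = 120.6 ft³/s
w_4 = (31.0 − 21.1)/2 = 4.95 ft; q_4 = 2.52 × 5.29 × 4.95 = 65.99 ft³/s
w_5 = (54.2 − 26.0)/2 = 14.1 ft; q_5 = 2.54 × 5.23 × 14.1 = 187.3 ft³/s
w_6 = (60.4 − 31.0)/2 = 14.7 ft; q_6 = 3.18 × 5.55 × 14.7 = 259.4 ft³/s
w_7 = (69.2 − 54.2)/2 = 7.5 ft; q_7 = 2.13 × 3.96 × 7.5 = 63.26 ft³/s
Stations 1, 8 contribute zero (depth or velocity is 0).
Q = Σ qᵢ = 751.0 ft³/s

751 ft³/s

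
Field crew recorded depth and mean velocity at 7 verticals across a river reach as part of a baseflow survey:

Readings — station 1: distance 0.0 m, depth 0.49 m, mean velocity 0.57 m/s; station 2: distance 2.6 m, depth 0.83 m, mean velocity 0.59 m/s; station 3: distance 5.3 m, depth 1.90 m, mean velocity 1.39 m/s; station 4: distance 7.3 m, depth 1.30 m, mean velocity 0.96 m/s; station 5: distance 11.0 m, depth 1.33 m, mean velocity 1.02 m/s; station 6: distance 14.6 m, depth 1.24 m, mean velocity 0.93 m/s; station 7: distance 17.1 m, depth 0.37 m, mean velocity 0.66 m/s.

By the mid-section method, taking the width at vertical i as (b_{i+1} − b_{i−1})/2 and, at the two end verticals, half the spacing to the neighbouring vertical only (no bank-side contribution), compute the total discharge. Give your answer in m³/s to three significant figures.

20.2 m³/s

w_1 = (2.6 − 0.0)/2 = 1.3 m; q_1 = 0.57 × 0.49 × 1.3 = 0.3631 m³/s
w_2 = (5.3 − 0.0)/2 = 2.65 m; q_2 = 0.59 × 0.83 × 2.65 = 1.298 m³/s
w_3 = (7.3 − 2.6)/2 = 2.35 m; q_3 = 1.39 × 1.90 × 2.35 = 6.206 m³/s
w_4 = (11.0 − 5.3)/2 = 2.85 m; q_4 = 0.96 × 1.30 × 2.85 = 3.557 m³/s
w_5 = (14.6 − 7.3)/2 = 3.65 m; q_5 = 1.02 × 1.33 × 3.65 = 4.952 m³/s
w_6 = (17.1 − 11.0)/2 = 3.05 m; q_6 = 0.93 × 1.24 × 3.05 = 3.517 m³/s
w_7 = (17.1 − 14.6)/2 = 1.25 m; q_7 = 0.66 × 0.37 × 1.25 = 0.3053 m³/s
Q = Σ qᵢ = 20.20 m³/s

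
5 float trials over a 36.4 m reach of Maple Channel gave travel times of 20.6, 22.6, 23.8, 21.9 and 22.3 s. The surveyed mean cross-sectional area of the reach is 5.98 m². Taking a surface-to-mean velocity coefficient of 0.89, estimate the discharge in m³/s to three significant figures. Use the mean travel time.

8.71 m³/s

t̄ = (20.6 + 22.6 + 23.8 + 21.9 + 22.3) / 5 = 22.24 s
v_surface = L / t̄ = 36.4 / 22.24 = 1.637 m/s
v_mean = 0.89 × 1.637 = 1.457 m/s
Q = A × v_mean = 5.98 × 1.457 = 8.711 m³/s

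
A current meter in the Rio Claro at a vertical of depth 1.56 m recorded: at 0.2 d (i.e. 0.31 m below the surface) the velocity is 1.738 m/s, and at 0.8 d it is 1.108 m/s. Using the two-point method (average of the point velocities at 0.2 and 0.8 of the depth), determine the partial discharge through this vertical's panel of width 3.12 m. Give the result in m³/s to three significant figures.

v̄ = (1.738 + 1.108) / 2 = 1.423 m/s
q = v̄ × d × w = 1.423 × 1.56 × 3.12 = 6.926 m³/s

6.93 m³/s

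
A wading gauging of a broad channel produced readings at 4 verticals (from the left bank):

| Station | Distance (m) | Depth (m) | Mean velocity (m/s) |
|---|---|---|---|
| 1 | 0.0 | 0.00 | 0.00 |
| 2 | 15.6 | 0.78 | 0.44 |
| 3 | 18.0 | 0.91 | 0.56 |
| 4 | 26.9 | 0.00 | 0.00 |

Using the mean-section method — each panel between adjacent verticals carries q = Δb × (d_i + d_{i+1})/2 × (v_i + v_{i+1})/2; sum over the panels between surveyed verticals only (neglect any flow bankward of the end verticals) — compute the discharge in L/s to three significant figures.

Panel 1-2: Δb = 15.6 m, d̄ = (0.00+0.78)/2 = 0.39, v̄ = (0.00+0.44)/2 = 0.22 → q = 15.6×0.39×0.22 = 1.338 m³/s
Panel 2-3: Δb = 2.4 m, d̄ = (0.78+0.91)/2 = 0.845, v̄ = (0.44+0.56)/2 = 0.5 → q = 2.4×0.845×0.5 = 1.014 m³/s
Panel 3-4: Δb = 8.9 m, d̄ = (0.91+0.00)/2 = 0.455, v̄ = (0.56+0.00)/2 = 0.28 → q = 8.9×0.455×0.28 = 1.134 m³/s
Q = Σ q = 3.486 m³/s
= 3.486 × 1000 = 3486 L/s

3490 L/s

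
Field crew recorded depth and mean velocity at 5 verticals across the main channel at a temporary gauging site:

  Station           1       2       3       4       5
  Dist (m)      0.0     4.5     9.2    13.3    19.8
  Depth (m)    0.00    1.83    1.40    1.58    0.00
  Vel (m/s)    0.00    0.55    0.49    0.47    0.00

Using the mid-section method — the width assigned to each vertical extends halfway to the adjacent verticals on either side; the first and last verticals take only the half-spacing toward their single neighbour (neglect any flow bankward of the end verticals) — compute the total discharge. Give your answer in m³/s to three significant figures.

w_2 = (9.2 − 0.0)/2 = 4.6 m; q_2 = 0.55 × 1.83 × 4.6 = 4.630 m³/s
w_3 = (13.3 − 4.5)/2 = 4.4 m; q_3 = 0.49 × 1.40 × 4.4 = 3.018 m³/s
w_4 = (19.8 − 9.2)/2 = 5.3 m; q_4 = 0.47 × 1.58 × 5.3 = 3.936 m³/s
Stations 1, 5 contribute zero (depth or velocity is 0).
Q = Σ qᵢ = 11.58 m³/s

11.6 m³/s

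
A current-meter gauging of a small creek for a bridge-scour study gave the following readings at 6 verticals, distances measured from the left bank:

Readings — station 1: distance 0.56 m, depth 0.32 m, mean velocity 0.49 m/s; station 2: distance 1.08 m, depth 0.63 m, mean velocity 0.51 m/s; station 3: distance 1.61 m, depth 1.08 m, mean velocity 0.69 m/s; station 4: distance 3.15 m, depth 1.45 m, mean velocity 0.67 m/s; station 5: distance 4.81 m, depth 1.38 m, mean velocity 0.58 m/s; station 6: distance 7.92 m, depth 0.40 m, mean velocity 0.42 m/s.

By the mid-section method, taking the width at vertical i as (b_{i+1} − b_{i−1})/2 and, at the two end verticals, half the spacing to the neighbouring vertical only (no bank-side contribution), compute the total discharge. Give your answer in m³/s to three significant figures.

w_1 = (1.08 − 0.56)/2 = 0.26 m; q_1 = 0.49 × 0.32 × 0.26 = 0.04077 m³/s
w_2 = (1.61 − 0.56)/2 = 0.525 m; q_2 = 0.51 × 0.63 × 0.525 = 0.1687 m³/s
w_3 = (3.15 − 1.08)/2 = 1.035 m; q_3 = 0.69 × 1.08 × 1.035 = 0.7713 m³/s
w_4 = (4.81 − 1.61)/2 = 1.6 m; q_4 = 0.67 × 1.45 × 1.6 = 1.554 m³/s
w_5 = (7.92 − 3.15)/2 = 2.385 m; q_5 = 0.58 × 1.38 × 2.385 = 1.909 m³/s
w_6 = (7.92 − 4.81)/2 = 1.555 m; q_6 = 0.42 × 0.40 × 1.555 = 0.2612 m³/s
Q = Σ qᵢ = 4.705 m³/s

4.71 m³/s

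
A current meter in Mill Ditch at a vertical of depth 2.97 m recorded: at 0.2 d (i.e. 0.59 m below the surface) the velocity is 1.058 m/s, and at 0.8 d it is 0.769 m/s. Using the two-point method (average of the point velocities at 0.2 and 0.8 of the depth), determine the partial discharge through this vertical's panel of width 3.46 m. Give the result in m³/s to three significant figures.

9.39 m³/s

v̄ = (1.058 + 0.769) / 2 = 0.9135 m/s
q = v̄ × d × w = 0.9135 × 2.97 × 3.46 = 9.387 m³/s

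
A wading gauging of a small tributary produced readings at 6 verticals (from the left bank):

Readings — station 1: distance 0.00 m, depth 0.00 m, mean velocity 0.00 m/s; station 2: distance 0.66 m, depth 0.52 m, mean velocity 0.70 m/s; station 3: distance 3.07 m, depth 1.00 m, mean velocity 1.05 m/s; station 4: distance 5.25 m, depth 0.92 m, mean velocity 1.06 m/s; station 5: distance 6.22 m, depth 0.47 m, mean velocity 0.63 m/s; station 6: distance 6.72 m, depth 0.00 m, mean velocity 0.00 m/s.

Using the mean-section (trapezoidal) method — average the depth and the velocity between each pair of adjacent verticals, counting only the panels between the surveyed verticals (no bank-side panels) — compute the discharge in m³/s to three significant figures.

Panel 1-2: Δb = 0.66 m, d̄ = (0.00+0.52)/2 = 0.26, v̄ = (0.00+0.70)/2 = 0.35 → q = 0.66×0.26×0.35 = 0.06006 m³/s
Panel 2-3: Δb = 2.41 m, d̄ = (0.52+1.00)/2 = 0.76, v̄ = (0.70+1.05)/2 = 0.875 → q = 2.41×0.76×0.875 = 1.603 m³/s
Panel 3-4: Δb = 2.18 m, d̄ = (1.00+0.92)/2 = 0.96, v̄ = (1.05+1.06)/2 = 1.055 → q = 2.18×0.96×1.055 = 2.208 m³/s
Panel 4-5: Δb = 0.97 m, d̄ = (0.92+0.47)/2 = 0.695, v̄ = (1.06+0.63)/2 = 0.845 → q = 0.97×0.695×0.845 = 0.5697 m³/s
Panel 5-6: Δb = 0.5 m, d̄ = (0.47+0.00)/2 = 0.235, v̄ = (0.63+0.00)/2 = 0.315 → q = 0.5×0.235×0.315 = 0.03701 m³/s
Q = Σ q = 4.477 m³/s

4.48 m³/s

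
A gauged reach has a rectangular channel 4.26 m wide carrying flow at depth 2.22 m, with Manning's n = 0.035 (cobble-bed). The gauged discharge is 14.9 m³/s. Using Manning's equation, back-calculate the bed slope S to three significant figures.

A = b·y = 4.26 × 2.22 = 9.457 m²
P = b + 2y = 4.26 + 2×2.22 = 8.700 m
R = A/P = 9.457/8.700 = 1.087 m
S = (Q·n / (1·A·R^(2/3)))² = (14.9×0.035 / (1×9.457×1.057))² = 0.002721

0.00272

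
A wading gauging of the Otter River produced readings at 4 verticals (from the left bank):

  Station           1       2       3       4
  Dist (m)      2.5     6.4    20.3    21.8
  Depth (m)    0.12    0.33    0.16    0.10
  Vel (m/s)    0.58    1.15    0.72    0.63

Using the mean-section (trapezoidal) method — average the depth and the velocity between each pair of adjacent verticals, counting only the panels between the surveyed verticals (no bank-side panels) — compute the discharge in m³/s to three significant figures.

Panel 1-2: Δb = 3.9 m, d̄ = (0.12+0.33)/2 = 0.225, v̄ = (0.58+1.15)/2 = 0.865 → q = 3.9×0.225×0.865 = 0.7590 m³/s
Panel 2-3: Δb = 13.9 m, d̄ = (0.33+0.16)/2 = 0.245, v̄ = (1.15+0.72)/2 = 0.935 → q = 13.9×0.245×0.935 = 3.184 m³/s
Panel 3-4: Δb = 1.5 m, d̄ = (0.16+0.10)/2 = 0.13, v̄ = (0.72+0.63)/2 = 0.675 → q = 1.5×0.13×0.675 = 0.1316 m³/s
Q = Σ q = 4.075 m³/s

4.07 m³/s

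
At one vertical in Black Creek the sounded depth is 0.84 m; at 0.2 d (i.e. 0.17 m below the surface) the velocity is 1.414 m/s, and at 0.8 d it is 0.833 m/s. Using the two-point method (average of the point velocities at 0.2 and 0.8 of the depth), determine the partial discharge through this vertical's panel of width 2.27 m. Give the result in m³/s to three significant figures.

v̄ = (1.414 + 0.833) / 2 = 1.124 m/s
q = v̄ × d × w = 1.124 × 0.84 × 2.27 = 2.142 m³/s

2.14 m³/s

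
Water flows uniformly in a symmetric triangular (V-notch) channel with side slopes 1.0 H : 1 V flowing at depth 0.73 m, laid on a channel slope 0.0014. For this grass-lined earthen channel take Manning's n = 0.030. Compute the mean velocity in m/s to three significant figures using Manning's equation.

A = z·y² = 1.0×0.73² = 0.5329 m²
P = 2y√(1+z²) = 2×0.73×√(1+1.0²) = 2.065 m
R = A/P = 0.5329/2.065 = 0.2581 m
Q = (1/n)·A·R^(2/3)·S^(1/2) = (1/0.030) × 0.5329 × 0.2581^(2/3) × 0.0014^(1/2) = 0.2694 m³/s
V = Q/A = 0.2694/0.5329 = 0.5056 m/s

0.506 m/s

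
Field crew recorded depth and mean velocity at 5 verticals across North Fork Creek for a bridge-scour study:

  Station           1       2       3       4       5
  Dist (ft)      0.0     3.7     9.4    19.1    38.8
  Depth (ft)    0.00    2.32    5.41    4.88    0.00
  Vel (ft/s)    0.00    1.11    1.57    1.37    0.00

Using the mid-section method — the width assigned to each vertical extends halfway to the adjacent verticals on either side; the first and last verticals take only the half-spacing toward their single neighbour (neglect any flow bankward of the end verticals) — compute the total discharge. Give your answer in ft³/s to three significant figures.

w_2 = (9.4 − 0.0)/2 = 4.7 ft; q_2 = 1.11 × 2.32 × 4.7 = 12.10 ft³/s
w_3 = (19.1 − 3.7)/2 = 7.7 ft; q_3 = 1.57 × 5.41 × 7.7 = 65.40 ft³/s
w_4 = (38.8 − 9.4)/2 = 14.7 ft; q_4 = 1.37 × 4.88 × 14.7 = 98.28 ft³/s
Stations 1, 5 contribute zero (depth or velocity is 0).
Q = Σ qᵢ = 175.8 ft³/s

176 ft³/s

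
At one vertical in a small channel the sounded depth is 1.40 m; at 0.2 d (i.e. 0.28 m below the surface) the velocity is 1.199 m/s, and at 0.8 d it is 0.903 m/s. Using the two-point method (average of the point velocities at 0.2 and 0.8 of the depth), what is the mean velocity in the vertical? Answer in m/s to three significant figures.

1.05 m/s

v̄ = (1.199 + 0.903) / 2 = 1.051 m/s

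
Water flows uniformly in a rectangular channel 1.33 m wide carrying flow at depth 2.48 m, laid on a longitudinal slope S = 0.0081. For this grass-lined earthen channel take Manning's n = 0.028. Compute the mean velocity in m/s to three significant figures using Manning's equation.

2.09 m/s

A = b·y = 1.33 × 2.48 = 3.298 m²
P = b + 2y = 1.33 + 2×2.48 = 6.290 m
R = A/P = 3.298/6.290 = 0.5244 m
Q = (1/n)·A·R^(2/3)·S^(1/2) = (1/0.028) × 3.298 × 0.5244^(2/3) × 0.0081^(1/2) = 6.894 m³/s
V = Q/A = 6.894/3.298 = 2.090 m/s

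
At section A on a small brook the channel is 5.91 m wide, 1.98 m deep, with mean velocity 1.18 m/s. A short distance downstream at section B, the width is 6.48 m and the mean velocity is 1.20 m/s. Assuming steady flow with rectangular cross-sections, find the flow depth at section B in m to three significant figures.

Q = A₁V₁ = (5.91×1.98) × 1.18 = 13.81 m³/s
d₂ = Q/(b₂ V₂) = 13.81/(6.48×1.20) = 1.776 m

1.78 m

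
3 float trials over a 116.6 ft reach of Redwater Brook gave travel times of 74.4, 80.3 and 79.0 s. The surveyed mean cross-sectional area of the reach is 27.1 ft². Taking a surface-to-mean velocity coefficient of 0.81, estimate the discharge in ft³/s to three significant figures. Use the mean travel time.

32.9 ft³/s

t̄ = (74.4 + 80.3 + 79.0) / 3 = 77.9 s
v_surface = L / t̄ = 116.6 / 77.9 = 1.497 ft/s
v_mean = 0.81 × 1.497 = 1.212 ft/s
Q = A × v_mean = 27.1 × 1.212 = 32.86 ft³/s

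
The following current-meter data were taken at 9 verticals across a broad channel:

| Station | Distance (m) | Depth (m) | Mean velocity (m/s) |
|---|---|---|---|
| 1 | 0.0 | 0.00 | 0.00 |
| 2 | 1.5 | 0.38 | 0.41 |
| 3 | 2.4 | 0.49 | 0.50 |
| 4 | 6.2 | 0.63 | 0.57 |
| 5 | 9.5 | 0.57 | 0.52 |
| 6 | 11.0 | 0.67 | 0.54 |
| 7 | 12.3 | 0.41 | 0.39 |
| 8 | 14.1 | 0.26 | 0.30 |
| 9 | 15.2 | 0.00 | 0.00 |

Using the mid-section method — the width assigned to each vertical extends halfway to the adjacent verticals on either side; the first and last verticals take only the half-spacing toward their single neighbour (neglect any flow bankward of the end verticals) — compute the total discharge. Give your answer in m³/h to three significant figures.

13000 m³/h

w_2 = (2.4 − 0.0)/2 = 1.2 m; q_2 = 0.41 × 0.38 × 1.2 = 0.1870 m³/s
w_3 = (6.2 − 1.5)/2 = 2.35 m; q_3 = 0.50 × 0.49 × 2.35 = 0.5758 m³/s
w_4 = (9.5 − 2.4)/2 = 3.55 m; q_4 = 0.57 × 0.63 × 3.55 = 1.275 m³/s
w_5 = (11.0 − 6.2)/2 = 2.4 m; q_5 = 0.52 × 0.57 × 2.4 = 0.7114 m³/s
w_6 = (12.3 − 9.5)/2 = 1.4 m; q_6 = 0.54 × 0.67 × 1.4 = 0.5065 m³/s
w_7 = (14.1 − 11.0)/2 = 1.55 m; q_7 = 0.39 × 0.41 × 1.55 = 0.2478 m³/s
w_8 = (15.2 − 12.3)/2 = 1.45 m; q_8 = 0.30 × 0.26 × 1.45 = 0.1131 m³/s
Stations 1, 9 contribute zero (depth or velocity is 0).
Q = Σ qᵢ = 3.616 m³/s
= 3.616 × 3600 = 13020 m³/h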